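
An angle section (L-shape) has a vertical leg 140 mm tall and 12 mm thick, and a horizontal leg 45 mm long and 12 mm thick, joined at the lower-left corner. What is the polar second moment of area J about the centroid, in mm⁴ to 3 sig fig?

J ≈ 4.28 × 10⁶ mm⁴

Break the section into simple shapes (no overlaps), measuring from the bottom-left corner of the bounding box.
Vertical leg: 12 × 140, A = 1 680 mm², y = 70 mm, Ī = 2 744 000 mm⁴.
Horizontal leg (remainder): 33 × 12, A = 396 mm², y = 6 mm, Ī = 4 752 mm⁴.
Centroid: ȳ = ΣA·y / ΣA = 57.792 mm.
Transfer each piece to the centroidal x-axis using Ī + A·d² with d = y − 57.792:
  vertical leg: d = 12.208 mm → contributes +2 994 383 mm⁴
  horizontal leg (remainder): d = -51.792 mm → contributes +1 066 983 mm⁴
Total I = 4 061 366 mm⁴.
For the y-axis: x̄ = 10.292 mm.
Repeating about the centroidal y-axis gives I_y = 218 331 mm⁴.
Polar second moment: J = I_x + I_y = 4 279 697 mm⁴.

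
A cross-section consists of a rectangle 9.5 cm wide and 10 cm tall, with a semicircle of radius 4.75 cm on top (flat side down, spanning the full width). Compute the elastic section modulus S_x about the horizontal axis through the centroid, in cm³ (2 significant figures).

Treat the section as a set of non-overlapping primitives; coordinates are from the bounding-box lower-left.
Rectangular body: 9.5 × 10, A = 95 cm², y = 5 cm, Ī = 791.7 cm⁴.
Semicircular cap: semicircle r = 4.75, A = 35.44 cm², y = 12.02 cm, Ī = 55.87 cm⁴.
Centroid: ȳ = ΣA·y / ΣA = 6.906 cm.
Transfer each piece to the horizontal axis through the centroid using Ī + A·d² with d = y − 6.906:
  rectangular body: d = -1.906 cm → contributes +1 137 cm⁴
  semicircular cap: d = 5.11 cm → contributes +981.2 cm⁴
Total I = 2 118 cm⁴.
Extreme fibre distance c = 7.844 cm; S = I/c = 270 cm³.

S_x ≈ 270 cm³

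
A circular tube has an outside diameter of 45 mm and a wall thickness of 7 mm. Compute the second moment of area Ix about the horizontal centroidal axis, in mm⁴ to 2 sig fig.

Ix ≈ 1.6 × 10⁵ mm⁴

Decompose the section into non-overlapping parts with the origin at the bottom-left of its bounding rectangle.
Outer circle: ⌀45, A = 1 590 mm², y = 22.5 mm, Ī = 201 289 mm⁴.
Bore (subtracted): ⌀31, A = 754.8 mm², y = 22.5 mm, Ī = 45 333 mm⁴.
By symmetry the centroid is at mid-height, ȳ = 22.5 mm.
All pieces are centred on the horizontal centroidal axis, so I = ΣĪ (holes subtracted) = 155 956 mm⁴.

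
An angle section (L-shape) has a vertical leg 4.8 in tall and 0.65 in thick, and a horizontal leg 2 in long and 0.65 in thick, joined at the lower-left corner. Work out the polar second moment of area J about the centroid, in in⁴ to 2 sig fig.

J ≈ 9.9 in⁴

Decompose the section into non-overlapping parts with the origin at the bottom-left of its bounding rectangle.
Vertical leg: 0.65 × 4.8, A = 3.12 in², y = 2.4 in, Ī = 5.99 in⁴.
Horizontal leg (remainder): 1.35 × 0.65, A = 0.8775 in², y = 0.325 in, Ī = 0.0309 in⁴.
Centroid: ȳ = ΣA·y / ΣA = 1.945 in.
Transfer each piece to the centroidal x-axis using Ī + A·d² with d = y − 1.945:
  vertical leg: d = 0.4555 in → contributes +6.638 in⁴
  horizontal leg (remainder): d = -1.62 in → contributes +2.332 in⁴
Total I = 8.97 in⁴.
For the y-axis: x̄ = 0.5445 in.
Repeating about the centroidal y-axis gives I_y = 0.928 in⁴.
Polar second moment: J = I_x + I_y = 9.898 in⁴.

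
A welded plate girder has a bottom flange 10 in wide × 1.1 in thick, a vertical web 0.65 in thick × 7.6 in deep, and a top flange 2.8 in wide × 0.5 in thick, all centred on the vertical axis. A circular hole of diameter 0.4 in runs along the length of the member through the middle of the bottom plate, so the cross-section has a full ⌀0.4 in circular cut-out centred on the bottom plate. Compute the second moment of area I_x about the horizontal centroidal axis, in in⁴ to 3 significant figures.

I_x ≈ 153 in⁴

Treat the section as a set of non-overlapping primitives; coordinates are from the bounding-box lower-left.
Bottom plate: 10 × 1.1, A = 11 in², y = 0.55 in, Ī = 1.1092 in⁴.
Web plate: 0.65 × 7.6, A = 4.94 in², y = 4.9 in, Ī = 23.778 in⁴.
Top plate: 2.8 × 0.5, A = 1.4 in², y = 8.95 in, Ī = 0.029167 in⁴.
Hole (subtracted): ⌀0.4, A = 0.12566 in², y = 0.55 in, Ī = 0.0012566 in⁴.
Centroid: ȳ = ΣA·y / ΣA = 2.4815 in.
Transfer each piece to the horizontal centroidal axis using Ī + A·d² with d = y − 2.4815:
  bottom plate: d = -1.9315 in → contributes +42.146 in⁴
  web plate: d = 2.4185 in → contributes +52.673 in⁴
  top plate: d = 6.4685 in → contributes +58.608 in⁴
  hole: d = -1.9315 in → contributes −0.47006 in⁴
Total I = 152.96 in⁴.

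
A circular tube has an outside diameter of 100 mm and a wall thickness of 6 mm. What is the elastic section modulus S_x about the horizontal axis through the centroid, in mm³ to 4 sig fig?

S_x ≈ 3.930 × 10⁴ mm³

Treat the section as a set of non-overlapping primitives; coordinates are from the bounding-box lower-left.
Outer circle: ⌀100, A = 7853.98 mm², y = 50 mm, Ī = 4 908 739 mm⁴.
Bore (subtracted): ⌀88, A = 6082.12 mm², y = 50 mm, Ī = 2 943 748 mm⁴.
By symmetry the centroid is at mid-height, ȳ = 50 mm.
All pieces are centred on the horizontal axis through the centroid, so I = ΣĪ (holes subtracted) = 1 964 991 mm⁴.
Extreme fibre distance c = 50 mm; S = I/c = 39299.8 mm³.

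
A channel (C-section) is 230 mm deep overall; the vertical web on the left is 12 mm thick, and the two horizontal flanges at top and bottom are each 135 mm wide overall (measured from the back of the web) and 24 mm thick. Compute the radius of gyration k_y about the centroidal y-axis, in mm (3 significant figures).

Treat the section as a set of non-overlapping primitives; coordinates are from the bounding-box lower-left.
Web: 12 × 230, A = 2 760 mm², x = 6 mm, Ī = 33 120 mm⁴.
Top flange (beyond web): 123 × 24, A = 2 952 mm², x = 73.5 mm, Ī = 3 721 734 mm⁴.
Bottom flange (beyond web): 123 × 24, A = 2 952 mm², x = 73.5 mm, Ī = 3 721 734 mm⁴.
Centroid: x̄ = ΣA·x / ΣA = 51.997 mm.
Transfer each piece to the centroidal y-axis using Ī + A·d² with d = x − 51.997:
  web: d = -45.997 mm → contributes +5 872 577 mm⁴
  top flange (beyond web): d = 21.503 mm → contributes +5 086 648 mm⁴
  bottom flange (beyond web): d = 21.503 mm → contributes +5 086 648 mm⁴
Total I = 16 045 872 mm⁴.
Radius of gyration: k = √(I/A) = √(16 045 872 / 8 664) = 43.035 mm.

k_y ≈ 43.0 mm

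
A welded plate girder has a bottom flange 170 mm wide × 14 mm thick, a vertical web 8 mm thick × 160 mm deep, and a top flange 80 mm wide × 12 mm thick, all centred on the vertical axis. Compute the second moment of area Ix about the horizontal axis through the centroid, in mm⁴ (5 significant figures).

Break the section into simple shapes (no overlaps), measuring from the bottom-left corner of the bounding box.
Bottom plate: 170 × 14, A = 2 380 mm², y = 7 mm, Ī = 38873.33 mm⁴.
Web plate: 8 × 160, A = 1 280 mm², y = 94 mm, Ī = 2 730 667 mm⁴.
Top plate: 80 × 12, A = 960 mm², y = 180 mm, Ī = 11 520 mm⁴.
Centroid: ȳ = ΣA·y / ΣA = 67.05195 mm.
Transfer each piece to the horizontal axis through the centroid using Ī + A·d² with d = y − 67.05195:
  bottom plate: d = -60.05195 mm → contributes +8 621 716 mm⁴
  web plate: d = 26.94805 mm → contributes +3 660 199 mm⁴
  top plate: d = 112.9481 mm → contributes +12 258 492 mm⁴
Total I = 24 540 408 mm⁴.

Ix ≈ 2.4540 × 10⁷ mm⁴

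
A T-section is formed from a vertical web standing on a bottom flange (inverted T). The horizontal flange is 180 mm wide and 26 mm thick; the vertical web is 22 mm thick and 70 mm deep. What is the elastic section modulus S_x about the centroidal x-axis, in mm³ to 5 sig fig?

Decompose the section into non-overlapping parts with the origin at the bottom-left of its bounding rectangle.
Flange: 180 × 26, A = 4 680 mm², y = 13 mm, Ī = 263 640 mm⁴.
Web: 22 × 70, A = 1 540 mm², y = 61 mm, Ī = 628833.3 mm⁴.
Centroid: ȳ = ΣA·y / ΣA = 24.88424 mm.
Transfer each piece to the centroidal x-axis using Ī + A·d² with d = y − 24.88424:
  flange: d = -11.88424 mm → contributes +924 621 mm⁴
  web: d = 36.11576 mm → contributes +2 637 529 mm⁴
Total I = 3 562 150 mm⁴.
Extreme fibre distance c = 71.11576 mm; S = I/c = 50089.46 mm³.

S_x ≈ 5.0089 × 10⁴ mm³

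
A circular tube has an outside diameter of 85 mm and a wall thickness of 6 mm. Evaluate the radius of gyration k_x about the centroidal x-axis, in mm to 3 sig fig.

Break the section into simple shapes (no overlaps), measuring from the bottom-left corner of the bounding box.
Outer circle: ⌀85, A = 5674.5 mm², y = 42.5 mm, Ī = 2 562 392 mm⁴.
Bore (subtracted): ⌀73, A = 4185.4 mm², y = 42.5 mm, Ī = 1 393 995 mm⁴.
By symmetry the centroid is at mid-height, ȳ = 42.5 mm.
All pieces are centred on the centroidal x-axis, so I = ΣĪ (holes subtracted) = 1 168 397 mm⁴.
Radius of gyration: k = √(I/A) = √(1 168 397 / 1489.1) = 28.011 mm.

k_x ≈ 28.0 mm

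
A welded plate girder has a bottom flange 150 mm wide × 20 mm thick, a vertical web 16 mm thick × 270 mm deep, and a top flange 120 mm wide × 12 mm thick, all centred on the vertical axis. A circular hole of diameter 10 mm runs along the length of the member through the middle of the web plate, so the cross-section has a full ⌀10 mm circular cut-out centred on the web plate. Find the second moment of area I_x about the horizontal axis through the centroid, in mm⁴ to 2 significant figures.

Break the section into simple shapes (no overlaps), measuring from the bottom-left corner of the bounding box.
Bottom plate: 150 × 20, A = 3 000 mm², y = 10 mm, Ī = 100 000 mm⁴.
Web plate: 16 × 270, A = 4 320 mm², y = 155 mm, Ī = 26 244 000 mm⁴.
Top plate: 120 × 12, A = 1 440 mm², y = 296 mm, Ī = 17 280 mm⁴.
Hole (subtracted): ⌀10, A = 78.54 mm², y = 155 mm, Ī = 490.9 mm⁴.
Centroid: ȳ = ΣA·y / ΣA = 128.3 mm.
Transfer each piece to the horizontal axis through the centroid using Ī + A·d² with d = y − 128.3:
  bottom plate: d = -118.3 mm → contributes +42 071 180 mm⁴
  web plate: d = 26.72 mm → contributes +29 328 071 mm⁴
  top plate: d = 167.7 mm → contributes +40 523 998 mm⁴
  hole: d = 26.72 mm → contributes −56 561 mm⁴
Total I = 111 866 688 mm⁴.

I_x ≈ 1.1 × 10⁸ mm⁴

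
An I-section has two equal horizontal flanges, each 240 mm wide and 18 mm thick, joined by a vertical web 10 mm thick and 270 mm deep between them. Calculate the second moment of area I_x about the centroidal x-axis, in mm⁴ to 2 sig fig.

Split into non-overlapping primitives; take the origin at the lower-left of the bounding box.
Bottom flange: 240 × 18, A = 4 320 mm², y = 9 mm, Ī = 116 640 mm⁴.
Web: 10 × 270, A = 2 700 mm², y = 153 mm, Ī = 16 402 500 mm⁴.
Top flange: 240 × 18, A = 4 320 mm², y = 297 mm, Ī = 116 640 mm⁴.
By symmetry the centroid is at mid-height, ȳ = 153 mm.
Transfer each piece to the centroidal x-axis using Ī + A·d² with d = y − 153:
  bottom flange: d = -144 mm → contributes +89 696 160 mm⁴
  web: d = 0 mm → contributes +16 402 500 mm⁴
  top flange: d = 144 mm → contributes +89 696 160 mm⁴
Total I = 195 794 820 mm⁴.

I_x ≈ 2.0 × 10⁸ mm⁴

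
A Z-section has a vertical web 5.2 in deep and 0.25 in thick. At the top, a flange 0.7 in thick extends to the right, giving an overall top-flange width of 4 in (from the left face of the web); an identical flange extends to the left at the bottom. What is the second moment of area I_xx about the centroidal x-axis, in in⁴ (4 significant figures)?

I_xx ≈ 29.72 in⁴

Split into non-overlapping primitives; take the origin at the lower-left of the bounding box.
Web: 0.25 × 5.2, A = 1.3 in², y = 2.6 in, Ī = 2.92933 in⁴.
Top flange (beyond web): 3.75 × 0.7, A = 2.625 in², y = 4.85 in, Ī = 0.107188 in⁴.
Bottom flange (beyond web): 3.75 × 0.7, A = 2.625 in², y = 0.35 in, Ī = 0.107188 in⁴.
Centroid: ȳ = ΣA·y / ΣA = 2.6 in.
Transfer each piece to the centroidal x-axis using Ī + A·d² with d = y − 2.6:
  web: d = 0 in → contributes +2.92933 in⁴
  top flange (beyond web): d = 2.25 in → contributes +13.3963 in⁴
  bottom flange (beyond web): d = -2.25 in → contributes +13.3963 in⁴
Total I = 29.7218 in⁴.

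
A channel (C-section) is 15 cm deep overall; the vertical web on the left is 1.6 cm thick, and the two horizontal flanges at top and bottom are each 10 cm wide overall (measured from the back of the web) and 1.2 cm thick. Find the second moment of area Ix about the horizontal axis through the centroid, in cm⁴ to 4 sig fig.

Ix ≈ 1412 cm⁴

Split into non-overlapping primitives; take the origin at the lower-left of the bounding box.
Web: 1.6 × 15, A = 24 cm², y = 7.5 cm, Ī = 450 cm⁴.
Top flange (beyond web): 8.4 × 1.2, A = 10.08 cm², y = 14.4 cm, Ī = 1.2096 cm⁴.
Bottom flange (beyond web): 8.4 × 1.2, A = 10.08 cm², y = 0.6 cm, Ī = 1.2096 cm⁴.
By symmetry the centroid is at mid-height, ȳ = 7.5 cm.
Transfer each piece to the horizontal axis through the centroid using Ī + A·d² with d = y − 7.5:
  web: d = 0 cm → contributes +450 cm⁴
  top flange (beyond web): d = 6.9 cm → contributes +481.118 cm⁴
  bottom flange (beyond web): d = -6.9 cm → contributes +481.118 cm⁴
Total I = 1412.24 cm⁴.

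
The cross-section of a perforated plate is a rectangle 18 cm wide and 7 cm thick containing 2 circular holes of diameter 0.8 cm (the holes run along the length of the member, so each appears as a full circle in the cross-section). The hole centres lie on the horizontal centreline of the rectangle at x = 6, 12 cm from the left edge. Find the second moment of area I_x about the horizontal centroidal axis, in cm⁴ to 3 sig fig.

Split into non-overlapping primitives; take the origin at the lower-left of the bounding box.
Plate: 18 × 7, A = 126 cm², y = 3.5 cm, Ī = 514.5 cm⁴.
Hole 1 (subtracted): ⌀0.8, A = 0.50265 cm², y = 3.5 cm, Ī = 0.020106 cm⁴.
Hole 2 (subtracted): ⌀0.8, A = 0.50265 cm², y = 3.5 cm, Ī = 0.020106 cm⁴.
By symmetry the centroid is at mid-height, ȳ = 3.5 cm.
All pieces are centred on the horizontal centroidal axis, so I = ΣĪ (holes subtracted) = 514.46 cm⁴.

I_x ≈ 514 cm⁴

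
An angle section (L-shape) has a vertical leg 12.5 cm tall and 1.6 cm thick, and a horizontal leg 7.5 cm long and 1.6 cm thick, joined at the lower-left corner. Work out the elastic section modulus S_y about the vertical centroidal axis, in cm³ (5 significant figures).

Treat the section as a set of non-overlapping primitives; coordinates are from the bounding-box lower-left.
Vertical leg: 1.6 × 12.5, A = 20 cm², x = 0.8 cm, Ī = 4.266667 cm⁴.
Horizontal leg (remainder): 5.9 × 1.6, A = 9.44 cm², x = 4.55 cm, Ī = 27.38387 cm⁴.
Centroid: x̄ = ΣA·x / ΣA = 2.002446 cm.
Transfer each piece to the vertical centroidal axis using Ī + A·d² with d = x − 2.002446:
  vertical leg: d = -1.202446 cm → contributes +33.18418 cm⁴
  horizontal leg (remainder): d = 2.547554 cm → contributes +88.64978 cm⁴
Total I = 121.834 cm⁴.
Extreme fibre distance c = 5.497554 cm; S = I/c = 22.16148 cm³.

S_y ≈ 22.161 cm³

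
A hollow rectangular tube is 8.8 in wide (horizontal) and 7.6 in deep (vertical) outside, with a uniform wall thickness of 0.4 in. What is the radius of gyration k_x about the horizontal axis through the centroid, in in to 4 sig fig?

Treat the section as a set of non-overlapping primitives; coordinates are from the bounding-box lower-left.
Outer rectangle: 8.8 × 7.6, A = 66.88 in², y = 3.8 in, Ī = 321.916 in⁴.
Inner void (subtracted): 8 × 6.8, A = 54.4 in², y = 3.8 in, Ī = 209.621 in⁴.
By symmetry the centroid is at mid-height, ȳ = 3.8 in.
All pieces are centred on the horizontal axis through the centroid, so I = ΣĪ (holes subtracted) = 112.294 in⁴.
Radius of gyration: k = √(I/A) = √(112.294 / 12.48) = 2.99966 in.

k_x ≈ 3.000 in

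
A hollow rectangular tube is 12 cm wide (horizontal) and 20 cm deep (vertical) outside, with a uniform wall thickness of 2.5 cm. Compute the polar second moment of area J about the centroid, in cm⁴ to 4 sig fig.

J ≈ 8483 cm⁴

Break the section into simple shapes (no overlaps), measuring from the bottom-left corner of the bounding box.
Outer rectangle: 12 × 20, A = 240 cm², y = 10 cm, Ī = 8 000 cm⁴.
Inner void (subtracted): 7 × 15, A = 105 cm², y = 10 cm, Ī = 1968.75 cm⁴.
By symmetry the centroid is at mid-height, ȳ = 10 cm.
All pieces are centred on the centroidal x-axis, so I = ΣĪ (holes subtracted) = 6031.25 cm⁴.
Repeating about the centroidal y-axis gives I_y = 2451.25 cm⁴.
Polar second moment: J = I_x + I_y = 8482.5 cm⁴.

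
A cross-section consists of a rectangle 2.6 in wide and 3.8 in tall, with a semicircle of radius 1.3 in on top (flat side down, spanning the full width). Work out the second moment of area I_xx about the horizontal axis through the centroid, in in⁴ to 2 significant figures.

Treat the section as a set of non-overlapping primitives; coordinates are from the bounding-box lower-left.
Rectangular body: 2.6 × 3.8, A = 9.88 in², y = 1.9 in, Ī = 11.89 in⁴.
Semicircular cap: semicircle r = 1.3, A = 2.655 in², y = 4.352 in, Ī = 0.3135 in⁴.
Centroid: ȳ = ΣA·y / ΣA = 2.419 in.
Transfer each piece to the horizontal axis through the centroid using Ī + A·d² with d = y − 2.419:
  rectangular body: d = -0.5192 in → contributes +14.55 in⁴
  semicircular cap: d = 1.932 in → contributes +10.23 in⁴
Total I = 24.78 in⁴.

I_xx ≈ 25 in⁴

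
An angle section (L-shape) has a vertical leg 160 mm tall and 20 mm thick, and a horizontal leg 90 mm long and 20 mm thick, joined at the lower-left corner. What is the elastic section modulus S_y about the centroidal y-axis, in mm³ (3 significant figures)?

Split into non-overlapping primitives; take the origin at the lower-left of the bounding box.
Vertical leg: 20 × 160, A = 3 200 mm², x = 10 mm, Ī = 106 667 mm⁴.
Horizontal leg (remainder): 70 × 20, A = 1 400 mm², x = 55 mm, Ī = 571 667 mm⁴.
Centroid: x̄ = ΣA·x / ΣA = 23.696 mm.
Transfer each piece to the centroidal y-axis using Ī + A·d² with d = x − 23.696:
  vertical leg: d = -13.696 mm → contributes +706 894 mm⁴
  horizontal leg (remainder): d = 31.304 mm → contributes +1 943 614 mm⁴
Total I = 2 650 507 mm⁴.
Extreme fibre distance c = 66.304 mm; S = I/c = 39 975 mm³.

S_y ≈ 4.00 × 10⁴ mm³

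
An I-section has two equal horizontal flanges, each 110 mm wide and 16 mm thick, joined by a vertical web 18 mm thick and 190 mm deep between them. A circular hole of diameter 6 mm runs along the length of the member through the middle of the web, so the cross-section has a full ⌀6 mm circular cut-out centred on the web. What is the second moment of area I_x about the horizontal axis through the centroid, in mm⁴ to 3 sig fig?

I_x ≈ 4.77 × 10⁷ mm⁴

Split into non-overlapping primitives; take the origin at the lower-left of the bounding box.
Bottom flange: 110 × 16, A = 1 760 mm², y = 8 mm, Ī = 37 547 mm⁴.
Web: 18 × 190, A = 3 420 mm², y = 111 mm, Ī = 10 288 500 mm⁴.
Top flange: 110 × 16, A = 1 760 mm², y = 214 mm, Ī = 37 547 mm⁴.
Hole (subtracted): ⌀6, A = 28.274 mm², y = 111 mm, Ī = 63.617 mm⁴.
By symmetry the centroid is at mid-height, ȳ = 111 mm.
Transfer each piece to the horizontal axis through the centroid using Ī + A·d² with d = y − 111:
  bottom flange: d = -103 mm → contributes +18 709 387 mm⁴
  web: d = 0 mm → contributes +10 288 500 mm⁴
  top flange: d = 103 mm → contributes +18 709 387 mm⁴
  hole: d = 0 mm → contributes −63.617 mm⁴
Total I = 47 707 210 mm⁴.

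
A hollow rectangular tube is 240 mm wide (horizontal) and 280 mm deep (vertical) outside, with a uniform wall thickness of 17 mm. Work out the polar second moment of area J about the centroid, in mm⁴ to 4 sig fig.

Treat the section as a set of non-overlapping primitives; coordinates are from the bounding-box lower-left.
Outer rectangle: 240 × 280, A = 67 200 mm², y = 140 mm, Ī = 439 040 000 mm⁴.
Inner void (subtracted): 206 × 246, A = 50 676 mm², y = 140 mm, Ī = 255 559 068 mm⁴.
By symmetry the centroid is at mid-height, ȳ = 140 mm.
All pieces are centred on the centroidal x-axis, so I = ΣĪ (holes subtracted) = 183 480 932 mm⁴.
Repeating about the centroidal y-axis gives I_y = 143 352 772 mm⁴.
Polar second moment: J = I_x + I_y = 326 833 704 mm⁴.

J ≈ 3.268 × 10⁸ mm⁴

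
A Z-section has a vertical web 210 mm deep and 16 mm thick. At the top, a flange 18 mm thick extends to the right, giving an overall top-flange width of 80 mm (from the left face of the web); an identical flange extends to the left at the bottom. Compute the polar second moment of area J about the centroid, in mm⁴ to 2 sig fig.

J ≈ 3.8 × 10⁷ mm⁴

Decompose the section into non-overlapping parts with the origin at the bottom-left of its bounding rectangle.
Web: 16 × 210, A = 3 360 mm², y = 105 mm, Ī = 12 348 000 mm⁴.
Top flange (beyond web): 64 × 18, A = 1 152 mm², y = 201 mm, Ī = 31 104 mm⁴.
Bottom flange (beyond web): 64 × 18, A = 1 152 mm², y = 9 mm, Ī = 31 104 mm⁴.
Centroid: ȳ = ΣA·y / ΣA = 105 mm.
Transfer each piece to the centroidal x-axis using Ī + A·d² with d = y − 105:
  web: d = 0 mm → contributes +12 348 000 mm⁴
  top flange (beyond web): d = 96 mm → contributes +10 647 936 mm⁴
  bottom flange (beyond web): d = -96 mm → contributes +10 647 936 mm⁴
Total I = 33 643 872 mm⁴.
For the y-axis: x̄ = 72 mm.
Repeating about the centroidal y-axis gives I_y = 4 544 512 mm⁴.
Polar second moment: J = I_x + I_y = 38 188 384 mm⁴.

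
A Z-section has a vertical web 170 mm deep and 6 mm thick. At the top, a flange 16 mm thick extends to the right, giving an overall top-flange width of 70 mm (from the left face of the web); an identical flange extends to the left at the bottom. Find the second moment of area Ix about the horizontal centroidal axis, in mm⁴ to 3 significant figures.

Ix ≈ 1.46 × 10⁷ mm⁴

Treat the section as a set of non-overlapping primitives; coordinates are from the bounding-box lower-left.
Web: 6 × 170, A = 1 020 mm², y = 85 mm, Ī = 2 456 500 mm⁴.
Top flange (beyond web): 64 × 16, A = 1 024 mm², y = 162 mm, Ī = 21 845 mm⁴.
Bottom flange (beyond web): 64 × 16, A = 1 024 mm², y = 8 mm, Ī = 21 845 mm⁴.
Centroid: ȳ = ΣA·y / ΣA = 85 mm.
Transfer each piece to the horizontal centroidal axis using Ī + A·d² with d = y − 85:
  web: d = 0 mm → contributes +2 456 500 mm⁴
  top flange (beyond web): d = 77 mm → contributes +6 093 141 mm⁴
  bottom flange (beyond web): d = -77 mm → contributes +6 093 141 mm⁴
Total I = 14 642 783 mm⁴.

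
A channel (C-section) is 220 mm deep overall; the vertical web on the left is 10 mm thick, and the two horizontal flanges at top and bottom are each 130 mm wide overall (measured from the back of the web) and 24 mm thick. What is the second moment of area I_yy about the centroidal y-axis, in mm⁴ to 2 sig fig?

I_yy ≈ 1.4 × 10⁷ mm⁴

Break the section into simple shapes (no overlaps), measuring from the bottom-left corner of the bounding box.
Web: 10 × 220, A = 2 200 mm², x = 5 mm, Ī = 18 333 mm⁴.
Top flange (beyond web): 120 × 24, A = 2 880 mm², x = 70 mm, Ī = 3 456 000 mm⁴.
Bottom flange (beyond web): 120 × 24, A = 2 880 mm², x = 70 mm, Ī = 3 456 000 mm⁴.
Centroid: x̄ = ΣA·x / ΣA = 52.04 mm.
Transfer each piece to the centroidal y-axis using Ī + A·d² with d = x − 52.04:
  web: d = -47.04 mm → contributes +4 885 410 mm⁴
  top flange (beyond web): d = 17.96 mm → contributes +4 385 477 mm⁴
  bottom flange (beyond web): d = 17.96 mm → contributes +4 385 477 mm⁴
Total I = 13 656 363 mm⁴.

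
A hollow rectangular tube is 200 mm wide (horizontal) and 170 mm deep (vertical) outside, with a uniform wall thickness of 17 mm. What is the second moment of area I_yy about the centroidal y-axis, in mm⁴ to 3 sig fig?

I_yy ≈ 6.15 × 10⁷ mm⁴

Decompose the section into non-overlapping parts with the origin at the bottom-left of its bounding rectangle.
Outer rectangle: 200 × 170, A = 34 000 mm², x = 100 mm, Ī = 113 333 333 mm⁴.
Inner void (subtracted): 166 × 136, A = 22 576 mm², x = 100 mm, Ī = 51 842 021 mm⁴.
By symmetry the centroid is at mid-width, x̄ = 100 mm.
All pieces are centred on the centroidal y-axis, so I = ΣĪ (holes subtracted) = 61 491 312 mm⁴.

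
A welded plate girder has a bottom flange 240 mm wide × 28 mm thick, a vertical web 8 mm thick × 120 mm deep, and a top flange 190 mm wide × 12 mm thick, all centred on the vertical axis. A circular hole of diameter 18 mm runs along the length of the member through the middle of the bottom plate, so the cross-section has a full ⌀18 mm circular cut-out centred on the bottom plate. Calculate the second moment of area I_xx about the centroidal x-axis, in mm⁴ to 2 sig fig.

I_xx ≈ 3.6 × 10⁷ mm⁴

Split into non-overlapping primitives; take the origin at the lower-left of the bounding box.
Bottom plate: 240 × 28, A = 6 720 mm², y = 14 mm, Ī = 439 040 mm⁴.
Web plate: 8 × 120, A = 960 mm², y = 88 mm, Ī = 1 152 000 mm⁴.
Top plate: 190 × 12, A = 2 280 mm², y = 154 mm, Ī = 27 360 mm⁴.
Hole (subtracted): ⌀18, A = 254.5 mm², y = 14 mm, Ī = 5 153 mm⁴.
Centroid: ȳ = ΣA·y / ΣA = 54.21 mm.
Transfer each piece to the centroidal x-axis using Ī + A·d² with d = y − 54.21:
  bottom plate: d = -40.21 mm → contributes +11 303 152 mm⁴
  web plate: d = 33.79 mm → contributes +2 248 223 mm⁴
  top plate: d = 99.79 mm → contributes +22 732 610 mm⁴
  hole: d = -40.21 mm → contributes −416 549 mm⁴
Total I = 35 867 437 mm⁴.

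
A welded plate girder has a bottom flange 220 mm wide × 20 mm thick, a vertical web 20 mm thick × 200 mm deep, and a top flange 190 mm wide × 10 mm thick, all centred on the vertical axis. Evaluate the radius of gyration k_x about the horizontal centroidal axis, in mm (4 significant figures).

Split into non-overlapping primitives; take the origin at the lower-left of the bounding box.
Bottom plate: 220 × 20, A = 4 400 mm², y = 10 mm, Ī = 146 667 mm⁴.
Web plate: 20 × 200, A = 4 000 mm², y = 120 mm, Ī = 13 333 333 mm⁴.
Top plate: 190 × 10, A = 1 900 mm², y = 225 mm, Ī = 15833.3 mm⁴.
Centroid: ȳ = ΣA·y / ΣA = 92.3786 mm.
Transfer each piece to the horizontal centroidal axis using Ī + A·d² with d = y − 92.3786:
  bottom plate: d = -82.3786 mm → contributes +30 006 125 mm⁴
  web plate: d = 27.6214 mm → contributes +16 385 091 mm⁴
  top plate: d = 132.621 mm → contributes +33 433 841 mm⁴
Total I = 79 825 057 mm⁴.
Radius of gyration: k = √(I/A) = √(79 825 057 / 10 300) = 88.0341 mm.

k_x ≈ 88.03 mm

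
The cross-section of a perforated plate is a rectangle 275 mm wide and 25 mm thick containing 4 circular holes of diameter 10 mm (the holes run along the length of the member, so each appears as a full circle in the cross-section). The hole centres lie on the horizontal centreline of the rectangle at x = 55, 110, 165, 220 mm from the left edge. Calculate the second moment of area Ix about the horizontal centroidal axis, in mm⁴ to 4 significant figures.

Ix ≈ 3.561 × 10⁵ mm⁴

Split into non-overlapping primitives; take the origin at the lower-left of the bounding box.
Plate: 275 × 25, A = 6 875 mm², y = 12.5 mm, Ī = 358 073 mm⁴.
Hole 1 (subtracted): ⌀10, A = 78.5398 mm², y = 12.5 mm, Ī = 490.874 mm⁴.
Hole 2 (subtracted): ⌀10, A = 78.5398 mm², y = 12.5 mm, Ī = 490.874 mm⁴.
Hole 3 (subtracted): ⌀10, A = 78.5398 mm², y = 12.5 mm, Ī = 490.874 mm⁴.
Hole 4 (subtracted): ⌀10, A = 78.5398 mm², y = 12.5 mm, Ī = 490.874 mm⁴.
By symmetry the centroid is at mid-height, ȳ = 12.5 mm.
All pieces are centred on the horizontal centroidal axis, so I = ΣĪ (holes subtracted) = 356 109 mm⁴.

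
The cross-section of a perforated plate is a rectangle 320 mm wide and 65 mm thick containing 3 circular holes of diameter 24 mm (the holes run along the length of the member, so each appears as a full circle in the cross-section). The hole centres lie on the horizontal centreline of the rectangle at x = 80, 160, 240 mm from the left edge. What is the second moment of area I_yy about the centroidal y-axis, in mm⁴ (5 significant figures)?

I_yy ≈ 1.7165 × 10⁸ mm⁴

Split into non-overlapping primitives; take the origin at the lower-left of the bounding box.
Plate: 320 × 65, A = 20 800 mm², x = 160 mm, Ī = 177 493 333 mm⁴.
Hole 1 (subtracted): ⌀24, A = 452.3893 mm², x = 80 mm, Ī = 16286.02 mm⁴.
Hole 2 (subtracted): ⌀24, A = 452.3893 mm², x = 160 mm, Ī = 16286.02 mm⁴.
Hole 3 (subtracted): ⌀24, A = 452.3893 mm², x = 240 mm, Ī = 16286.02 mm⁴.
By symmetry the centroid is at mid-width, x̄ = 160 mm.
Transfer each piece to the centroidal y-axis using Ī + A·d² with d = x − 160:
  plate: d = 0 mm → contributes +177 493 333 mm⁴
  hole 1: d = -80 mm → contributes −2 911 578 mm⁴
  hole 2: d = 0 mm → contributes −16286.02 mm⁴
  hole 3: d = 80 mm → contributes −2 911 578 mm⁴
Total I = 171 653 892 mm⁴.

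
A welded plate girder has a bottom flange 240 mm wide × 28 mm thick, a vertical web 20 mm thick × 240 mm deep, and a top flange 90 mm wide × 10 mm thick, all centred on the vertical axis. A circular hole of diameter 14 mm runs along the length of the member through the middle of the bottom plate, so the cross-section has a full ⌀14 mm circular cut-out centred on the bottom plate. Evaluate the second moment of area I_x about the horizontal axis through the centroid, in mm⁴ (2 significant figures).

Split into non-overlapping primitives; take the origin at the lower-left of the bounding box.
Bottom plate: 240 × 28, A = 6 720 mm², y = 14 mm, Ī = 439 040 mm⁴.
Web plate: 20 × 240, A = 4 800 mm², y = 148 mm, Ī = 23 040 000 mm⁴.
Top plate: 90 × 10, A = 900 mm², y = 273 mm, Ī = 7 500 mm⁴.
Hole (subtracted): ⌀14, A = 153.9 mm², y = 14 mm, Ī = 1 886 mm⁴.
Centroid: ȳ = ΣA·y / ΣA = 85.44 mm.
Transfer each piece to the horizontal axis through the centroid using Ī + A·d² with d = y − 85.44:
  bottom plate: d = -71.44 mm → contributes +34 736 708 mm⁴
  web plate: d = 62.56 mm → contributes +41 825 404 mm⁴
  top plate: d = 187.6 mm → contributes +31 668 033 mm⁴
  hole: d = -71.44 mm → contributes −787 558 mm⁴
Total I = 107 442 587 mm⁴.

I_x ≈ 1.1 × 10⁸ mm⁴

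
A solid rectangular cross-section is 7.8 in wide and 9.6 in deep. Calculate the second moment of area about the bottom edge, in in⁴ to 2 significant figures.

The section: 7.8 × 9.6, A = 74.88 in², y = 4.8 in, Ī = 575.1 in⁴.
Transfer it to the bottom edge using Ī + A·d² with d = y − 0:
  the section: d = 4.8 in → contributes +2 300 in⁴
Total I = 2 300 in⁴.

I_base ≈ 2300 in⁴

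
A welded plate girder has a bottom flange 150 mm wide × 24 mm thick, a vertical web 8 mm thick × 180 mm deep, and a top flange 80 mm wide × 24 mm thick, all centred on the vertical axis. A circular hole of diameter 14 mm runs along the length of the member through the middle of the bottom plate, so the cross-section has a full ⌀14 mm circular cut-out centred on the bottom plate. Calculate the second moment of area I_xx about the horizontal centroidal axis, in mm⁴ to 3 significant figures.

I_xx ≈ 5.64 × 10⁷ mm⁴

Decompose the section into non-overlapping parts with the origin at the bottom-left of its bounding rectangle.
Bottom plate: 150 × 24, A = 3 600 mm², y = 12 mm, Ī = 172 800 mm⁴.
Web plate: 8 × 180, A = 1 440 mm², y = 114 mm, Ī = 3 888 000 mm⁴.
Top plate: 80 × 24, A = 1 920 mm², y = 216 mm, Ī = 92 160 mm⁴.
Hole (subtracted): ⌀14, A = 153.94 mm², y = 12 mm, Ī = 1885.7 mm⁴.
Centroid: ȳ = ΣA·y / ΣA = 91.129 mm.
Transfer each piece to the horizontal centroidal axis using Ī + A·d² with d = y − 91.129:
  bottom plate: d = -79.129 mm → contributes +22 714 097 mm⁴
  web plate: d = 22.871 mm → contributes +4 641 209 mm⁴
  top plate: d = 124.87 mm → contributes +30 030 052 mm⁴
  hole: d = -79.129 mm → contributes −965 764 mm⁴
Total I = 56 419 593 mm⁴.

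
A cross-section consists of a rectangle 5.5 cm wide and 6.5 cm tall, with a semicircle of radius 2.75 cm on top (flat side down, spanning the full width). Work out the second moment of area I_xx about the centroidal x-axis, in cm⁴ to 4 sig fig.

I_xx ≈ 306.1 cm⁴

Break the section into simple shapes (no overlaps), measuring from the bottom-left corner of the bounding box.
Rectangular body: 5.5 × 6.5, A = 35.75 cm², y = 3.25 cm, Ī = 125.87 cm⁴.
Semicircular cap: semicircle r = 2.75, A = 11.8791 cm², y = 7.66714 cm, Ī = 6.27715 cm⁴.
Centroid: ȳ = ΣA·y / ΣA = 4.35167 cm.
Transfer each piece to the centroidal x-axis using Ī + A·d² with d = y − 4.35167:
  rectangular body: d = -1.10167 cm → contributes +169.259 cm⁴
  semicircular cap: d = 3.31546 cm → contributes +136.856 cm⁴
Total I = 306.115 cm⁴.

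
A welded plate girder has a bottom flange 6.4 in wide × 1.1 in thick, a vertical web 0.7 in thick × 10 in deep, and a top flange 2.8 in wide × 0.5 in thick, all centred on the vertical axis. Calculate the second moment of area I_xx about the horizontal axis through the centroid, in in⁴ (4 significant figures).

Break the section into simple shapes (no overlaps), measuring from the bottom-left corner of the bounding box.
Bottom plate: 6.4 × 1.1, A = 7.04 in², y = 0.55 in, Ī = 0.709867 in⁴.
Web plate: 0.7 × 10, A = 7 in², y = 6.1 in, Ī = 58.3333 in⁴.
Top plate: 2.8 × 0.5, A = 1.4 in², y = 11.35 in, Ī = 0.0291667 in⁴.
Centroid: ȳ = ΣA·y / ΣA = 4.04547 in.
Transfer each piece to the horizontal axis through the centroid using Ī + A·d² with d = y − 4.04547:
  bottom plate: d = -3.49547 in → contributes +86.7266 in⁴
  web plate: d = 2.05453 in → contributes +87.8811 in⁴
  top plate: d = 7.30453 in → contributes +74.7279 in⁴
Total I = 249.336 in⁴.

I_xx ≈ 249.3 in⁴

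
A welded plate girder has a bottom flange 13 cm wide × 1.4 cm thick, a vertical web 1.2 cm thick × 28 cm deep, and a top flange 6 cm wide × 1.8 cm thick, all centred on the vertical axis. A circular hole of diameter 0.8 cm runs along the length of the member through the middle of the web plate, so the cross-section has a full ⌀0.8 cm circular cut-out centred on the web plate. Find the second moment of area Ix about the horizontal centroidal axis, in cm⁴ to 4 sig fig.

Treat the section as a set of non-overlapping primitives; coordinates are from the bounding-box lower-left.
Bottom plate: 13 × 1.4, A = 18.2 cm², y = 0.7 cm, Ī = 2.97267 cm⁴.
Web plate: 1.2 × 28, A = 33.6 cm², y = 15.4 cm, Ī = 2195.2 cm⁴.
Top plate: 6 × 1.8, A = 10.8 cm², y = 30.3 cm, Ī = 2.916 cm⁴.
Hole (subtracted): ⌀0.8, A = 0.502655 cm², y = 15.4 cm, Ī = 0.0201062 cm⁴.
Centroid: ȳ = ΣA·y / ΣA = 13.683 cm.
Transfer each piece to the horizontal centroidal axis using Ī + A·d² with d = y − 13.683:
  bottom plate: d = -12.983 cm → contributes +3070.74 cm⁴
  web plate: d = 1.71698 cm → contributes +2294.25 cm⁴
  top plate: d = 16.617 cm → contributes +2985.06 cm⁴
  hole: d = 1.71698 cm → contributes −1.50195 cm⁴
Total I = 8348.55 cm⁴.

Ix ≈ 8349 cm⁴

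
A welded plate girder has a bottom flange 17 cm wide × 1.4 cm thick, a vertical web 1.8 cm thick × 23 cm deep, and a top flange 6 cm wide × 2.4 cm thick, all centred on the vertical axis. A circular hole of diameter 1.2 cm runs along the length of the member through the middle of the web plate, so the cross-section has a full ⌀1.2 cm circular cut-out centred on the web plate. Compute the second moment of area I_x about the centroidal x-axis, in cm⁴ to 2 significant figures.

Treat the section as a set of non-overlapping primitives; coordinates are from the bounding-box lower-left.
Bottom plate: 17 × 1.4, A = 23.8 cm², y = 0.7 cm, Ī = 3.887 cm⁴.
Web plate: 1.8 × 23, A = 41.4 cm², y = 12.9 cm, Ī = 1 825 cm⁴.
Top plate: 6 × 2.4, A = 14.4 cm², y = 25.6 cm, Ī = 6.912 cm⁴.
Hole (subtracted): ⌀1.2, A = 1.131 cm², y = 12.9 cm, Ī = 0.1018 cm⁴.
Centroid: ȳ = ΣA·y / ΣA = 11.53 cm.
Transfer each piece to the centroidal x-axis using Ī + A·d² with d = y − 11.53:
  bottom plate: d = -10.83 cm → contributes +2 796 cm⁴
  web plate: d = 1.37 cm → contributes +1 903 cm⁴
  top plate: d = 14.07 cm → contributes +2 857 cm⁴
  hole: d = 1.37 cm → contributes −2.224 cm⁴
Total I = 7 553 cm⁴.

I_x ≈ 7600 cm⁴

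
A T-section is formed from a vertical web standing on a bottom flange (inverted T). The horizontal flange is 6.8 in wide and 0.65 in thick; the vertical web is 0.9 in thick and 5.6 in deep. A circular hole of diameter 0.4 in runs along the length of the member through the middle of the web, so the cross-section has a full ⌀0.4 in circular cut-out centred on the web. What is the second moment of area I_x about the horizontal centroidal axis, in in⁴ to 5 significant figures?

I_x ≈ 36.051 in⁴

Decompose the section into non-overlapping parts with the origin at the bottom-left of its bounding rectangle.
Flange: 6.8 × 0.65, A = 4.42 in², y = 0.325 in, Ī = 0.1556208 in⁴.
Web: 0.9 × 5.6, A = 5.04 in², y = 3.45 in, Ī = 13.1712 in⁴.
Hole (subtracted): ⌀0.4, A = 0.1256637 in², y = 3.45 in, Ī = 0.001256637 in⁴.
Centroid: ȳ = ΣA·y / ΣA = 1.970248 in.
Transfer each piece to the horizontal centroidal axis using Ī + A·d² with d = y − 1.970248:
  flange: d = -1.645248 in → contributes +12.11986 in⁴
  web: d = 1.479752 in → contributes +24.20711 in⁴
  hole: d = 1.479752 in → contributes −0.2764181 in⁴
Total I = 36.05056 in⁴.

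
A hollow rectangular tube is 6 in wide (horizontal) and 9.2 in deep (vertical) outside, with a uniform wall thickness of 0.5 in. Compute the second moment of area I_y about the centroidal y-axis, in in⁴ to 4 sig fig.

Break the section into simple shapes (no overlaps), measuring from the bottom-left corner of the bounding box.
Outer rectangle: 6 × 9.2, A = 55.2 in², x = 3 in, Ī = 165.6 in⁴.
Inner void (subtracted): 5 × 8.2, A = 41 in², x = 3 in, Ī = 85.4167 in⁴.
By symmetry the centroid is at mid-width, x̄ = 3 in.
All pieces are centred on the centroidal y-axis, so I = ΣĪ (holes subtracted) = 80.1833 in⁴.

I_y ≈ 80.18 in⁴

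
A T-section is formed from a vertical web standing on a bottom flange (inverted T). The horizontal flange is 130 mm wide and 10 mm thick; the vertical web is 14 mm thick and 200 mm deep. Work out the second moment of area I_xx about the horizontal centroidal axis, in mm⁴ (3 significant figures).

Decompose the section into non-overlapping parts with the origin at the bottom-left of its bounding rectangle.
Flange: 130 × 10, A = 1 300 mm², y = 5 mm, Ī = 10 833 mm⁴.
Web: 14 × 200, A = 2 800 mm², y = 110 mm, Ī = 9 333 333 mm⁴.
Centroid: ȳ = ΣA·y / ΣA = 76.707 mm.
Transfer each piece to the horizontal centroidal axis using Ī + A·d² with d = y − 76.707:
  flange: d = -71.707 mm → contributes +6 695 354 mm⁴
  web: d = 33.293 mm → contributes +12 436 861 mm⁴
Total I = 19 132 215 mm⁴.

I_xx ≈ 1.91 × 10⁷ mm⁴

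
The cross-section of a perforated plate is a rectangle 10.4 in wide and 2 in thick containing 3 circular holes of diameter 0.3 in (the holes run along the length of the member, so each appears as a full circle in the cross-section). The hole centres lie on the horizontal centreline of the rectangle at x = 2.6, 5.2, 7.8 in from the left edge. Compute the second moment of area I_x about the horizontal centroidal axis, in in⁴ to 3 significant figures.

Decompose the section into non-overlapping parts with the origin at the bottom-left of its bounding rectangle.
Plate: 10.4 × 2, A = 20.8 in², y = 1 in, Ī = 6.9333 in⁴.
Hole 1 (subtracted): ⌀0.3, A = 0.070686 in², y = 1 in, Ī = 0.00039761 in⁴.
Hole 2 (subtracted): ⌀0.3, A = 0.070686 in², y = 1 in, Ī = 0.00039761 in⁴.
Hole 3 (subtracted): ⌀0.3, A = 0.070686 in², y = 1 in, Ī = 0.00039761 in⁴.
By symmetry the centroid is at mid-height, ȳ = 1 in.
All pieces are centred on the horizontal centroidal axis, so I = ΣĪ (holes subtracted) = 6.9321 in⁴.

I_x ≈ 6.93 in⁴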